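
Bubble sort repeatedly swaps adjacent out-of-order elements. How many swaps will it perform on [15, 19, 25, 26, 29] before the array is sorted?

0

The minimum number of adjacent swaps to sort an array equals its inversion count, since every such swap removes exactly one inversion.
Count inversions — for each element, later elements that are smaller:
15: none → 0
19: none → 0
25: none → 0
26: none → 0
29: none → 0
Total inversions: 0 + 0 + 0 + 0 + 0 = 0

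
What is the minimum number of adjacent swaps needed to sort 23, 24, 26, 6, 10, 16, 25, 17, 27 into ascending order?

Each adjacent swap fixes exactly one inversion, so the minimum swap count equals the number of inversions.
Count inversions — for each element, later elements that are smaller:
23: 6, 10, 16, 17 → 4
24: 6, 10, 16, 17 → 4
26: 6, 10, 16, 25, 17 → 5
6: none → 0
10: none → 0
16: none → 0
25: 17 → 1
17: none → 0
27: none → 0
Total inversions: 4 + 4 + 5 + 0 + 0 + 0 + 1 + 0 + 0 = 14

14 adjacent swaps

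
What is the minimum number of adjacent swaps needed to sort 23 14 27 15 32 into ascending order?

Each adjacent swap fixes exactly one inversion, so the minimum swap count equals the number of inversions.
Count inversions — for each element, later elements that are smaller:
23: 14, 15 → 2
14: none → 0
27: 15 → 1
15: none → 0
32: none → 0
Total inversions: 2 + 0 + 1 + 0 + 0 = 3

3 swaps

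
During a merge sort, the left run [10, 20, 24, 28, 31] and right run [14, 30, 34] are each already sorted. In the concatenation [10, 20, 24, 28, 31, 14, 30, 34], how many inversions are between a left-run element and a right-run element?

5 split inversions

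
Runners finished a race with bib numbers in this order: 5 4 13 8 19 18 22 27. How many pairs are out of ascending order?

Count, for each position, how many later elements it exceeds:
5 → 4 → 1
4 → none → 0
13 → 8 → 1
8 → none → 0
19 → 18 → 1
18 → none → 0
22 → none → 0
27 → none → 0
Sum: 1 + 0 + 1 + 0 + 1 + 0 + 0 + 0 = 3

3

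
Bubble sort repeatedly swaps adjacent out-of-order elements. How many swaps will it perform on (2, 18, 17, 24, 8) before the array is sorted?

4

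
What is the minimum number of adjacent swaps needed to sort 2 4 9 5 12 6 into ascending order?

3 swaps

The minimum number of adjacent swaps to sort an array equals its inversion count, since every such swap removes exactly one inversion.
Count inversions — for each element, later elements that are smaller:
2: none → 0
4: none → 0
9: 5, 6 → 2
5: none → 0
12: 6 → 1
6: none → 0
Total inversions: 0 + 0 + 2 + 0 + 1 + 0 = 3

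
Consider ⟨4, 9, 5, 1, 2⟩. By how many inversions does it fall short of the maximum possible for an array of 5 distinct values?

3 inversions short

Maximum inversions for 5 distinct elements is C(5, 2) = 5·4/2 = 10.
Current inversions — for each element, count later smaller elements:
4: 2
9: 3
5: 2
1: 0
2: 0
Current total: 2 + 3 + 2 + 0 + 0 = 7
Shortfall: 10 − 7 = 3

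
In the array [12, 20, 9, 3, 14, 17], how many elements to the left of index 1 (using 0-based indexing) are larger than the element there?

0

The element at index 1 is 20.
Elements before it: 12
None of them are larger than 20.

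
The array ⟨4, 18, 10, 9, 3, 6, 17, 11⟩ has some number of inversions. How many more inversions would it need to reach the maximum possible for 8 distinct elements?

15

Maximum inversions for 8 distinct elements is C(8, 2) = 8·7/2 = 28.
Current inversions — for each element, count later smaller elements:
4: 1
18: 6
10: 3
9: 2
3: 0
6: 0
17: 1
11: 0
Current total: 1 + 6 + 3 + 2 + 0 + 0 + 1 + 0 = 13
Shortfall: 28 − 13 = 15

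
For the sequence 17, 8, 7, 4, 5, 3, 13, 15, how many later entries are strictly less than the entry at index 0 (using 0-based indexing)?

The element at index 0 is 17.
Elements after it: 8, 7, 4, 5, 3, 13, 15
Those smaller than 17: 8, 7, 4, 5, 3, 13, 15

7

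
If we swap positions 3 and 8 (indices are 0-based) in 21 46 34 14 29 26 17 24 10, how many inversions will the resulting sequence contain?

25 inversions

Positions 3 and 8 hold 14 and 10; after swapping, the array is [21, 46, 34, 10, 29, 26, 17, 24, 14].
Sweep left to right; for each value list the smaller values that follow it:
21 → 10, 17, 14 → 3
46 → 34, 10, 29, 26, 17, 24, 14 → 7
34 → 10, 29, 26, 17, 24, 14 → 6
10 → none → 0
29 → 26, 17, 24, 14 → 4
26 → 17, 24, 14 → 3
17 → 14 → 1
24 → 14 → 1
14 → none → 0
Sum: 3 + 7 + 6 + 0 + 4 + 3 + 1 + 1 + 0 = 25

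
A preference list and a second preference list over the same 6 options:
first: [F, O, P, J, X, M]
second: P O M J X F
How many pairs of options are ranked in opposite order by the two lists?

Assign each item its position (1..6) in the first ordering, then rewrite the second ordering as that position sequence:
positions: F→1, O→2, P→3, J→4, X→5, M→6
second ordering as positions: [3, 2, 6, 4, 5, 1]
Discordant pairs = inversions in this position sequence.
3: 2, 1 → 2
2: 1 → 1
6: 4, 5, 1 → 3
4: 1 → 1
5: 1 → 1
1: 0
Total: 2 + 1 + 3 + 1 + 1 + 0 = 8

8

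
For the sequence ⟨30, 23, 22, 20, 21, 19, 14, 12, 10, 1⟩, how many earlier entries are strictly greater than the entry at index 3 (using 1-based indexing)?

2

The element at index 3 is 22.
Elements before it: 30, 23
Those larger than 22: 30, 23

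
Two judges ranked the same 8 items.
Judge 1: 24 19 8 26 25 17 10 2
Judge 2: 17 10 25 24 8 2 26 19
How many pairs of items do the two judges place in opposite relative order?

18 discordant pairs

Assign each item its position (1..8) in the first ordering, then rewrite the second ordering as that position sequence:
positions: 24→1, 19→2, 8→3, 26→4, 25→5, 17→6, 10→7, 2→8
second ordering as positions: [6, 7, 5, 1, 3, 8, 4, 2]
Discordant pairs = inversions in this position sequence.
6: 5, 1, 3, 4, 2 → 5
7: 5, 1, 3, 4, 2 → 5
5: 1, 3, 4, 2 → 4
1: 0
3: 2 → 1
8: 4, 2 → 2
4: 2 → 1
2: 0
Total: 5 + 5 + 4 + 0 + 1 + 2 + 1 + 0 = 18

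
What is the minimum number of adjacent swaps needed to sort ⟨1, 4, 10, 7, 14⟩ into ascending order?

1

The minimum number of adjacent swaps to sort an array equals its inversion count, since every such swap removes exactly one inversion.
Count inversions — for each element, later elements that are smaller:
1: none → 0
4: none → 0
10: 7 → 1
7: none → 0
14: none → 0
Total inversions: 0 + 0 + 1 + 0 + 0 = 1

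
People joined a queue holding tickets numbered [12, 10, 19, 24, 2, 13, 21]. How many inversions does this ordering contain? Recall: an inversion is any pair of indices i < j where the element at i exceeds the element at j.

Inversion pairs (indices are 1-based):
(1,2): 12 > 10
(1,5): 12 > 2
(2,5): 10 > 2
(3,5): 19 > 2
(3,6): 19 > 13
(4,5): 24 > 2
(4,6): 24 > 13
(4,7): 24 > 21
That's 8 pairs.

There are 8 inversions.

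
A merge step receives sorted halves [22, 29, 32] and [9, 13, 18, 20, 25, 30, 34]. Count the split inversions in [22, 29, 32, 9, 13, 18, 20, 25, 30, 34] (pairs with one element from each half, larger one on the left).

15

For each element r of the right run, count left-run elements greater than r:
r = 9: 22, 29, 32 → 3
r = 13: 22, 29, 32 → 3
r = 18: 22, 29, 32 → 3
r = 20: 22, 29, 32 → 3
r = 25: 29, 32 → 2
r = 30: 32 → 1
r = 34: none → 0
Cross-inversions: 3 + 3 + 3 + 3 + 2 + 1 + 0 = 15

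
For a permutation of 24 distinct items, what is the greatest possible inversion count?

There are 276 inversions.

A reversed (strictly descending) arrangement makes every pair an inversion, giving C(24, 2) inversions.
C(24, 2) = 24·23/2 = 276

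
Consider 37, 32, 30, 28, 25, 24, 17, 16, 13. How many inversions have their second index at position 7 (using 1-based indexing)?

6 such elements

The element at index 7 is 17.
Elements before it: 37, 32, 30, 28, 25, 24
Those larger than 17: 37, 32, 30, 28, 25, 24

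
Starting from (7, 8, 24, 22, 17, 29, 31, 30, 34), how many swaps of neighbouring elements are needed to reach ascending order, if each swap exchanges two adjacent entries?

Minimum adjacent swaps = number of inversions (each swap of adjacent out-of-order elements removes one inversion and no swap can remove more).
Count inversions — for each element, later elements that are smaller:
7: none → 0
8: none → 0
24: 22, 17 → 2
22: 17 → 1
17: none → 0
29: none → 0
31: 30 → 1
30: none → 0
34: none → 0
Total inversions: 0 + 0 + 2 + 1 + 0 + 0 + 1 + 0 + 0 = 4

4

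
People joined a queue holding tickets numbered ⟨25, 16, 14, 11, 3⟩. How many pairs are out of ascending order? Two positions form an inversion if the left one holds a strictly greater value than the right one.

Out-of-order pairs: 10

Element-by-element contributions:
25 → 16, 14, 11, 3 → 4
16 → 14, 11, 3 → 3
14 → 11, 3 → 2
11 → 3 → 1
3 → none → 0
Sum: 4 + 3 + 2 + 1 + 0 = 10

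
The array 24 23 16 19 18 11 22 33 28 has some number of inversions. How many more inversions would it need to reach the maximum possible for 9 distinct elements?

Maximum inversions for 9 distinct elements is C(9, 2) = 9·8/2 = 36.
Current inversions — for each element, count later smaller elements:
24: 6
23: 5
16: 1
19: 2
18: 1
11: 0
22: 0
33: 1
28: 0
Current total: 6 + 5 + 1 + 2 + 1 + 0 + 0 + 1 + 0 = 16
Shortfall: 36 − 16 = 20

20 inversions short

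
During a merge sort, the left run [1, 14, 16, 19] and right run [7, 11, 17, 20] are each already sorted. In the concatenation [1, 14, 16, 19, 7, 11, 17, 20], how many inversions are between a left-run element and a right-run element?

Count, for every r in R, how many entries of L exceed r:
r = 7: 14, 16, 19 → 3
r = 11: 14, 16, 19 → 3
r = 17: 19 → 1
r = 20: none → 0
Cross-inversions: 3 + 3 + 1 + 0 = 7

7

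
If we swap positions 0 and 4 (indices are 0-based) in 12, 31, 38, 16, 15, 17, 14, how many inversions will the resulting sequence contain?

Positions 0 and 4 hold 12 and 15; after swapping, the array is [15, 31, 38, 16, 12, 17, 14].
Sweep left to right; for each value list the smaller values that follow it:
15: 2
31: 4
38: 4
16: 2
12: 0
17: 1
14: 0
Sum: 2 + 4 + 4 + 2 + 0 + 1 + 0 = 13

13 inversions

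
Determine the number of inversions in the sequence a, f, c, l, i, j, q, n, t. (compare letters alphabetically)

Count, for each position, how many later elements it exceeds:
a → none → 0
f → c → 1
c → none → 0
l → i, j → 2
i → none → 0
j → none → 0
q → n → 1
n → none → 0
t → none → 0
Sum: 0 + 1 + 0 + 2 + 0 + 0 + 1 + 0 + 0 = 4

4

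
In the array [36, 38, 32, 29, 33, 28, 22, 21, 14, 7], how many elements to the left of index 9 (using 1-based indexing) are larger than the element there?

The element at index 9 is 14.
Elements before it: 36, 38, 32, 29, 33, 28, 22, 21
Those larger than 14: 36, 38, 32, 29, 33, 28, 22, 21

8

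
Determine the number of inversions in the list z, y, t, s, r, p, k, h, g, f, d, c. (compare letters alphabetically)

Element-by-element contributions:
z: 11
y: 10
t: 9
s: 8
r: 7
p: 6
k: 5
h: 4
g: 3
f: 2
d: 1
c: 0
Sum: 11 + 10 + 9 + 8 + 7 + 6 + 5 + 4 + 3 + 2 + 1 + 0 = 66

66 out-of-order pairs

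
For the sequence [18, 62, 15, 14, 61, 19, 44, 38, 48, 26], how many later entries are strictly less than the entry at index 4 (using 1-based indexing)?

The element at index 4 is 14.
Elements after it: 61, 19, 44, 38, 48, 26
None of them are smaller than 14.

0 such elements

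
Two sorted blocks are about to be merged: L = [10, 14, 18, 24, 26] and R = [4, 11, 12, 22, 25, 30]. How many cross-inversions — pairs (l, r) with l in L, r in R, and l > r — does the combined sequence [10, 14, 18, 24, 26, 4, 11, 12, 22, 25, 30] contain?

16

Count, for every r in R, how many entries of L exceed r:
r = 4: 10, 14, 18, 24, 26 → 5
r = 11: 14, 18, 24, 26 → 4
r = 12: 14, 18, 24, 26 → 4
r = 22: 24, 26 → 2
r = 25: 26 → 1
r = 30: none → 0
Cross-inversions: 5 + 4 + 4 + 2 + 1 + 0 = 16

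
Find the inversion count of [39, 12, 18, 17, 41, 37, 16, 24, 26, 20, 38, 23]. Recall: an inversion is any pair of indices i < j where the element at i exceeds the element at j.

Inversions: 30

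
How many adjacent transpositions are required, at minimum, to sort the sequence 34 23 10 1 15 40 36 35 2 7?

25

Each adjacent swap fixes exactly one inversion, so the minimum swap count equals the number of inversions.
Count inversions — for each element, later elements that are smaller:
34: 23, 10, 1, 15, 2, 7 → 6
23: 10, 1, 15, 2, 7 → 5
10: 1, 2, 7 → 3
1: none → 0
15: 2, 7 → 2
40: 36, 35, 2, 7 → 4
36: 35, 2, 7 → 3
35: 2, 7 → 2
2: none → 0
7: none → 0
Total inversions: 6 + 5 + 3 + 0 + 2 + 4 + 3 + 2 + 0 + 0 = 25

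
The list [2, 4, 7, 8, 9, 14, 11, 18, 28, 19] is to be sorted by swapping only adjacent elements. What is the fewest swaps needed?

2

The minimum number of adjacent swaps to sort an array equals its inversion count, since every such swap removes exactly one inversion.
Count inversions — for each element, later elements that are smaller:
2: none → 0
4: none → 0
7: none → 0
8: none → 0
9: none → 0
14: 11 → 1
11: none → 0
18: none → 0
28: 19 → 1
19: none → 0
Total inversions: 0 + 0 + 0 + 0 + 0 + 1 + 0 + 0 + 1 + 0 = 2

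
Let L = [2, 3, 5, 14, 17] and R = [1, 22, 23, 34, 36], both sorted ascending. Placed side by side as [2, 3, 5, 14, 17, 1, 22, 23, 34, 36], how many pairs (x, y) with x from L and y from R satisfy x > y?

Take each right-half value and tally the left-half values above it:
r = 1: 2, 3, 5, 14, 17 → 5
r = 22: none → 0
r = 23: none → 0
r = 34: none → 0
r = 36: none → 0
Cross-inversions: 5 + 0 + 0 + 0 + 0 = 5

5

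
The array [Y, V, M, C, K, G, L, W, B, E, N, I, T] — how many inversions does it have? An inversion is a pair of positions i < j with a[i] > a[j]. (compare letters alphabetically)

There are 45 out-of-order pairs.

Count, for each position, how many later elements it exceeds:
Y: 12
V: 10
M: 7
C: 1
K: 4
G: 2
L: 3
W: 5
B: 0
E: 0
N: 1
I: 0
T: 0
Sum: 12 + 10 + 7 + 1 + 4 + 2 + 3 + 5 + 0 + 0 + 1 + 0 + 0 = 45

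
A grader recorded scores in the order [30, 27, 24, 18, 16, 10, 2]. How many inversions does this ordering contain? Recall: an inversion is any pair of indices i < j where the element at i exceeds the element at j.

There are 21 inversions.

Count, for each position, how many later elements it exceeds:
30 → 27, 24, 18, 16, 10, 2 → 6
27 → 24, 18, 16, 10, 2 → 5
24 → 18, 16, 10, 2 → 4
18 → 16, 10, 2 → 3
16 → 10, 2 → 2
10 → 2 → 1
2 → none → 0
Sum: 6 + 5 + 4 + 3 + 2 + 1 + 0 = 21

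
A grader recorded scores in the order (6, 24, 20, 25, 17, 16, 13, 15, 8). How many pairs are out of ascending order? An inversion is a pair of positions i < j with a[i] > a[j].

Element-by-element contributions:
6 → none → 0
24 → 20, 17, 16, 13, 15, 8 → 6
20 → 17, 16, 13, 15, 8 → 5
25 → 17, 16, 13, 15, 8 → 5
17 → 16, 13, 15, 8 → 4
16 → 13, 15, 8 → 3
13 → 8 → 1
15 → 8 → 1
8 → none → 0
Sum: 0 + 6 + 5 + 5 + 4 + 3 + 1 + 1 + 0 = 25

Out-of-order pairs: 25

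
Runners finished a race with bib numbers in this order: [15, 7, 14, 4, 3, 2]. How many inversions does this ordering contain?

Count, for each position, how many later elements it exceeds:
15: 5
7: 3
14: 3
4: 2
3: 1
2: 0
Sum: 5 + 3 + 3 + 2 + 1 + 0 = 14

There are 14 out-of-order pairs.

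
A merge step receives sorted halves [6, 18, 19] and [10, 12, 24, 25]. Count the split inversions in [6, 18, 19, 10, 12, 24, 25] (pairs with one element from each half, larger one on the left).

There are 4 split inversions.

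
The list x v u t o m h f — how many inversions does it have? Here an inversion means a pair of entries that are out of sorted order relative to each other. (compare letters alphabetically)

28 out-of-order pairs

For each element, count later entries that are smaller:
x: 7
v: 6
u: 5
t: 4
o: 3
m: 2
h: 1
f: 0
Sum: 7 + 6 + 5 + 4 + 3 + 2 + 1 + 0 = 28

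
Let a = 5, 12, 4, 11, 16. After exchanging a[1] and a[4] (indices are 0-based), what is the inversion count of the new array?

Positions 1 and 4 hold 12 and 16; after swapping, the array is [5, 16, 4, 11, 12].
For each element, count later entries that are smaller:
5: 1
16: 3
4: 0
11: 0
12: 0
Sum: 1 + 3 + 0 + 0 + 0 = 4

Inversions: 4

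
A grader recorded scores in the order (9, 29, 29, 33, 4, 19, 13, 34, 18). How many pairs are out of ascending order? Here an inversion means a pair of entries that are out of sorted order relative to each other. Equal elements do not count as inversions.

Inversions: 16

For each element, count later entries that are smaller:
9: 1
29: 4
29: 4
33: 4
4: 0
19: 2
13: 0
34: 1
18: 0
Sum: 1 + 4 + 4 + 4 + 0 + 2 + 0 + 1 + 0 = 16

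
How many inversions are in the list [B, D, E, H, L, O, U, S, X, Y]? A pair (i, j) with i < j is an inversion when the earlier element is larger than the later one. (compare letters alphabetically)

1

Element-by-element contributions:
B → none → 0
D → none → 0
E → none → 0
H → none → 0
L → none → 0
O → none → 0
U → S → 1
S → none → 0
X → none → 0
Y → none → 0
Sum: 0 + 0 + 0 + 0 + 0 + 0 + 1 + 0 + 0 + 0 = 1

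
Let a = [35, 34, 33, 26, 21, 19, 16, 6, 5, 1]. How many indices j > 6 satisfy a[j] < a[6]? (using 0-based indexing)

3 such elements

The element at index 6 is 16.
Elements after it: 6, 5, 1
Those smaller than 16: 6, 5, 1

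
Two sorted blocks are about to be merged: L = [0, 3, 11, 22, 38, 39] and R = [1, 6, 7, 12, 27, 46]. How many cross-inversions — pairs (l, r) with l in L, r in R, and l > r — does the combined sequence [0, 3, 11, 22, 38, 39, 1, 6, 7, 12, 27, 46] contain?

18

For each element r of the right run, count left-run elements greater than r:
r = 1: 3, 11, 22, 38, 39 → 5
r = 6: 11, 22, 38, 39 → 4
r = 7: 11, 22, 38, 39 → 4
r = 12: 22, 38, 39 → 3
r = 27: 38, 39 → 2
r = 46: none → 0
Cross-inversions: 5 + 4 + 4 + 3 + 2 + 0 = 18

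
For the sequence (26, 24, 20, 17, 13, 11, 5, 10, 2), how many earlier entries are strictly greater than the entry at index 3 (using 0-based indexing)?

The element at index 3 is 17.
Elements before it: 26, 24, 20
Those larger than 17: 26, 24, 20

3 such elements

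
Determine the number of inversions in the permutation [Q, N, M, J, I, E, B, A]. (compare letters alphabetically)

28 inversions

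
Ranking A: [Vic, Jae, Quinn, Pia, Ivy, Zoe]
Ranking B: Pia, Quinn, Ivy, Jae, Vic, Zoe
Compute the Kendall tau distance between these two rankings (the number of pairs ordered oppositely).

8 discordant pairs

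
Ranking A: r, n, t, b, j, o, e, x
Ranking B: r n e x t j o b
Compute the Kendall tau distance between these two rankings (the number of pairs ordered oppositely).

Assign each item its position (1..8) in the first ordering, then rewrite the second ordering as that position sequence:
positions: r→1, n→2, t→3, b→4, j→5, o→6, e→7, x→8
second ordering as positions: [1, 2, 7, 8, 3, 5, 6, 4]
Discordant pairs = inversions in this position sequence.
1: 0
2: 0
7: 3, 5, 6, 4 → 4
8: 3, 5, 6, 4 → 4
3: 0
5: 4 → 1
6: 4 → 1
4: 0
Total: 0 + 0 + 4 + 4 + 0 + 1 + 1 + 0 = 10

10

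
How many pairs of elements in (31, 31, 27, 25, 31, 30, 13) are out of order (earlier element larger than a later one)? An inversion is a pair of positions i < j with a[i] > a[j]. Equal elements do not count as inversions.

14 inversions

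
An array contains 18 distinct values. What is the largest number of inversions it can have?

A reversed (strictly descending) arrangement makes every pair an inversion, giving C(18, 2) inversions.
C(18, 2) = 18·17/2 = 153

Inversions: 153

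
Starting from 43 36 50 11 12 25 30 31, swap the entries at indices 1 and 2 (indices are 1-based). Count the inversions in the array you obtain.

15

Positions 1 and 2 hold 43 and 36; after swapping, the array is [36, 43, 50, 11, 12, 25, 30, 31].
For each element, count later entries that are smaller:
36 → 11, 12, 25, 30, 31 → 5
43 → 11, 12, 25, 30, 31 → 5
50 → 11, 12, 25, 30, 31 → 5
11 → none → 0
12 → none → 0
25 → none → 0
30 → none → 0
31 → none → 0
Sum: 5 + 5 + 5 + 0 + 0 + 0 + 0 + 0 = 15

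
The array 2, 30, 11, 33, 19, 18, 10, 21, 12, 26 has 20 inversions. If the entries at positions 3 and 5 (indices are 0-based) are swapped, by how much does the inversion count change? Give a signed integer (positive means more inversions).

-3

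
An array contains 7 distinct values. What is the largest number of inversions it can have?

Inversions: 21

A reversed (strictly descending) arrangement makes every pair an inversion, giving C(7, 2) inversions.
C(7, 2) = 7·6/2 = 21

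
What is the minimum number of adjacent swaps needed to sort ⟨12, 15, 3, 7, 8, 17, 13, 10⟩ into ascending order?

12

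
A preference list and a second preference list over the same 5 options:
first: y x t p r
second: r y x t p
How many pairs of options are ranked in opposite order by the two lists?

Assign each item its position (1..5) in the first ordering, then rewrite the second ordering as that position sequence:
positions: y→1, x→2, t→3, p→4, r→5
second ordering as positions: [5, 1, 2, 3, 4]
Discordant pairs = inversions in this position sequence.
5: 1, 2, 3, 4 → 4
1: 0
2: 0
3: 0
4: 0
Total: 4 + 0 + 0 + 0 + 0 = 4

There are 4 pairs.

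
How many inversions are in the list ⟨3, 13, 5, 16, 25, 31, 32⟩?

Listing every pair i<j with a[i]>a[j] (using 0-based positions):
(1,2): 13 > 5
That's 1 pair.

1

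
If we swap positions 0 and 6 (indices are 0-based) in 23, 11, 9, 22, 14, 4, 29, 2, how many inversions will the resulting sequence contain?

Positions 0 and 6 hold 23 and 29; after swapping, the array is [29, 11, 9, 22, 14, 4, 23, 2].
Element-by-element contributions:
29 → 11, 9, 22, 14, 4, 23, 2 → 7
11 → 9, 4, 2 → 3
9 → 4, 2 → 2
22 → 14, 4, 2 → 3
14 → 4, 2 → 2
4 → 2 → 1
23 → 2 → 1
2 → none → 0
Sum: 7 + 3 + 2 + 3 + 2 + 1 + 1 + 0 = 19

19 inversions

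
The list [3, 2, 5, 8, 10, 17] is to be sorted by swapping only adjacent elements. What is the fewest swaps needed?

1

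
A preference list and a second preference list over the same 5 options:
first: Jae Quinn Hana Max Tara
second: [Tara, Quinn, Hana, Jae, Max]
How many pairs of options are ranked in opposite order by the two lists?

Pairs: 6

Assign each item its position (1..5) in the first ordering, then rewrite the second ordering as that position sequence:
positions: Jae→1, Quinn→2, Hana→3, Max→4, Tara→5
second ordering as positions: [5, 2, 3, 1, 4]
Discordant pairs = inversions in this position sequence.
5: 2, 3, 1, 4 → 4
2: 1 → 1
3: 1 → 1
1: 0
4: 0
Total: 4 + 1 + 1 + 0 + 0 = 6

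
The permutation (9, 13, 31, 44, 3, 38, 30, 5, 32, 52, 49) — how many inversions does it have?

17

For each element, count later entries that are smaller:
9 → 3, 5 → 2
13 → 3, 5 → 2
31 → 3, 30, 5 → 3
44 → 3, 38, 30, 5, 32 → 5
3 → none → 0
38 → 30, 5, 32 → 3
30 → 5 → 1
5 → none → 0
32 → none → 0
52 → 49 → 1
49 → none → 0
Sum: 2 + 2 + 3 + 5 + 0 + 3 + 1 + 0 + 0 + 1 + 0 = 17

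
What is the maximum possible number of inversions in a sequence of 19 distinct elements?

A reversed (strictly descending) arrangement makes every pair an inversion, giving C(19, 2) inversions.
C(19, 2) = 19·18/2 = 171

171 inversions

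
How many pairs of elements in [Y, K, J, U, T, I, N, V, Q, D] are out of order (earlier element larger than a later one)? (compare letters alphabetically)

Count, for each position, how many later elements it exceeds:
Y → K, J, U, T, I, N, V, Q, D → 9
K → J, I, D → 3
J → I, D → 2
U → T, I, N, Q, D → 5
T → I, N, Q, D → 4
I → D → 1
N → D → 1
V → Q, D → 2
Q → D → 1
D → none → 0
Sum: 9 + 3 + 2 + 5 + 4 + 1 + 1 + 2 + 1 + 0 = 28

28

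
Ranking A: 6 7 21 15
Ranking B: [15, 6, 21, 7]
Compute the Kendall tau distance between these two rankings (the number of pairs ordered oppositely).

Discordant pairs: 4

Assign each item its position (1..4) in the first ordering, then rewrite the second ordering as that position sequence:
positions: 6→1, 7→2, 21→3, 15→4
second ordering as positions: [4, 1, 3, 2]
Discordant pairs = inversions in this position sequence.
4: 1, 3, 2 → 3
1: 0
3: 2 → 1
2: 0
Total: 3 + 0 + 1 + 0 = 4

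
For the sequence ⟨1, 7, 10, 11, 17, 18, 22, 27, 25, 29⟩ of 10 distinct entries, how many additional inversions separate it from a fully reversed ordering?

Maximum inversions for 10 distinct elements is C(10, 2) = 10·9/2 = 45.
Current inversions — for each element, count later smaller elements:
1: 0
7: 0
10: 0
11: 0
17: 0
18: 0
22: 0
27: 1
25: 0
29: 0
Current total: 0 + 0 + 0 + 0 + 0 + 0 + 0 + 1 + 0 + 0 = 1
Shortfall: 45 − 1 = 44

44 inversions short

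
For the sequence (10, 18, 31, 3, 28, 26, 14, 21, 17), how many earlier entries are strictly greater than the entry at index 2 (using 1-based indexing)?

0 such elements

The element at index 2 is 18.
Elements before it: 10
None of them are larger than 18.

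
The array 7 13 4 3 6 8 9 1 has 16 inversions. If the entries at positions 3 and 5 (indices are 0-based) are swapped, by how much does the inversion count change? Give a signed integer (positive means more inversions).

Positions 3 and 5 hold 3 and 8; after swapping, the array is [7, 13, 4, 8, 6, 3, 9, 1].
Count, for each position, how many later elements it exceeds:
7 → 4, 6, 3, 1 → 4
13 → 4, 8, 6, 3, 9, 1 → 6
4 → 3, 1 → 2
8 → 6, 3, 1 → 3
6 → 3, 1 → 2
3 → 1 → 1
9 → 1 → 1
1 → none → 0
Sum: 4 + 6 + 2 + 3 + 2 + 1 + 1 + 0 = 19
Change: 19 − 16 = +3

+3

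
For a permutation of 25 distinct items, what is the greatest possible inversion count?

Inversions: 300

A reversed (strictly descending) arrangement makes every pair an inversion, giving C(25, 2) inversions.
C(25, 2) = 25·24/2 = 300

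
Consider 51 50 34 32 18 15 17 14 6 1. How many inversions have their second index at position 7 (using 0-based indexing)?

7

The element at index 7 is 14.
Elements before it: 51, 50, 34, 32, 18, 15, 17
Those larger than 14: 51, 50, 34, 32, 18, 15, 17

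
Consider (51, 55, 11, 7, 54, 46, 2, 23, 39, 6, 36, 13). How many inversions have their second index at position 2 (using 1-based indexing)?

The element at index 2 is 55.
Elements before it: 51
None of them are larger than 55.

0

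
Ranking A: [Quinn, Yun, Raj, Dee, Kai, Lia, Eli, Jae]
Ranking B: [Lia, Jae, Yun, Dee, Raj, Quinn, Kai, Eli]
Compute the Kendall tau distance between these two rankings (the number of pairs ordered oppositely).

Assign each item its position (1..8) in the first ordering, then rewrite the second ordering as that position sequence:
positions: Quinn→1, Yun→2, Raj→3, Dee→4, Kai→5, Lia→6, Eli→7, Jae→8
second ordering as positions: [6, 8, 2, 4, 3, 1, 5, 7]
Discordant pairs = inversions in this position sequence.
6: 2, 4, 3, 1, 5 → 5
8: 2, 4, 3, 1, 5, 7 → 6
2: 1 → 1
4: 3, 1 → 2
3: 1 → 1
1: 0
5: 0
7: 0
Total: 5 + 6 + 1 + 2 + 1 + 0 + 0 + 0 = 15

Discordant pairs: 15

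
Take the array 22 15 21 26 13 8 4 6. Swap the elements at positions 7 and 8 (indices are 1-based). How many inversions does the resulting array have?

24

Positions 7 and 8 hold 4 and 6; after swapping, the array is [22, 15, 21, 26, 13, 8, 6, 4].
Count, for each position, how many later elements it exceeds:
22: 6
15: 4
21: 4
26: 4
13: 3
8: 2
6: 1
4: 0
Sum: 6 + 4 + 4 + 4 + 3 + 2 + 1 + 0 = 24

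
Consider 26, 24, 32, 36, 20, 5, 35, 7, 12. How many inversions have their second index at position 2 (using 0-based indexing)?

0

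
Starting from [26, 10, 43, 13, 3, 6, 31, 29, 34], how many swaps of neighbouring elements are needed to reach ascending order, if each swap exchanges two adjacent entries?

The minimum number of adjacent swaps to sort an array equals its inversion count, since every such swap removes exactly one inversion.
Count inversions — for each element, later elements that are smaller:
26: 10, 13, 3, 6 → 4
10: 3, 6 → 2
43: 13, 3, 6, 31, 29, 34 → 6
13: 3, 6 → 2
3: none → 0
6: none → 0
31: 29 → 1
29: none → 0
34: none → 0
Total inversions: 4 + 2 + 6 + 2 + 0 + 0 + 1 + 0 + 0 = 15

15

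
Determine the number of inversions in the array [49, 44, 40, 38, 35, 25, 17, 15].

28 inversions

For each element, count later entries that are smaller:
49 → 44, 40, 38, 35, 25, 17, 15 → 7
44 → 40, 38, 35, 25, 17, 15 → 6
40 → 38, 35, 25, 17, 15 → 5
38 → 35, 25, 17, 15 → 4
35 → 25, 17, 15 → 3
25 → 17, 15 → 2
17 → 15 → 1
15 → none → 0
Sum: 7 + 6 + 5 + 4 + 3 + 2 + 1 + 0 = 28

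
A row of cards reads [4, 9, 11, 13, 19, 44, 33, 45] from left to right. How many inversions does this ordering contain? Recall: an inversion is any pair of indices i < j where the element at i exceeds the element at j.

1

Count, for each position, how many later elements it exceeds:
4 → none → 0
9 → none → 0
11 → none → 0
13 → none → 0
19 → none → 0
44 → 33 → 1
33 → none → 0
45 → none → 0
Sum: 0 + 0 + 0 + 0 + 0 + 1 + 0 + 0 = 1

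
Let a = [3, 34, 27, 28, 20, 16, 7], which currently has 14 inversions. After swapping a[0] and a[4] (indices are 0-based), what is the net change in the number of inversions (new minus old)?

+1

Positions 0 and 4 hold 3 and 20; after swapping, the array is [20, 34, 27, 28, 3, 16, 7].
For each element, count later entries that are smaller:
20: 3
34: 5
27: 3
28: 3
3: 0
16: 1
7: 0
Sum: 3 + 5 + 3 + 3 + 0 + 1 + 0 = 15
Change: 15 − 14 = +1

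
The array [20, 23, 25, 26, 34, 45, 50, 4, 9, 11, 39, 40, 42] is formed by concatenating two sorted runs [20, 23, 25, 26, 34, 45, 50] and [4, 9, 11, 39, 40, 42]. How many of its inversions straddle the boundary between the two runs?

Count, for every r in R, how many entries of L exceed r:
r = 4: 20, 23, 25, 26, 34, 45, 50 → 7
r = 9: 20, 23, 25, 26, 34, 45, 50 → 7
r = 11: 20, 23, 25, 26, 34, 45, 50 → 7
r = 39: 45, 50 → 2
r = 40: 45, 50 → 2
r = 42: 45, 50 → 2
Cross-inversions: 7 + 7 + 7 + 2 + 2 + 2 = 27

27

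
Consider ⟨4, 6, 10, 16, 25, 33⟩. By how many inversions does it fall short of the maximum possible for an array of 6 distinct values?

15 inversions short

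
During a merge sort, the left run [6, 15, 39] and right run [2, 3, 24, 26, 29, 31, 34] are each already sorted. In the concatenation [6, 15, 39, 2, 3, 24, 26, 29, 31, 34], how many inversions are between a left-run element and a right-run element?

11

For each element r of the right run, count left-run elements greater than r:
r = 2: 6, 15, 39 → 3
r = 3: 6, 15, 39 → 3
r = 24: 39 → 1
r = 26: 39 → 1
r = 29: 39 → 1
r = 31: 39 → 1
r = 34: 39 → 1
Cross-inversions: 3 + 3 + 1 + 1 + 1 + 1 + 1 = 11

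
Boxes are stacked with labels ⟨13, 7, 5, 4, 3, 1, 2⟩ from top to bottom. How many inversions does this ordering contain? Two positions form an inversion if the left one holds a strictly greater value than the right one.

20 out-of-order pairs

Sweep left to right; for each value list the smaller values that follow it:
13: 6
7: 5
5: 4
4: 3
3: 2
1: 0
2: 0
Sum: 6 + 5 + 4 + 3 + 2 + 0 + 0 = 20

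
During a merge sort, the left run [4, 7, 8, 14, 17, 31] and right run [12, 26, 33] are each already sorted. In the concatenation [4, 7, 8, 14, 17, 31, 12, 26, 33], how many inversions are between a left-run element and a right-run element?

4 split inversions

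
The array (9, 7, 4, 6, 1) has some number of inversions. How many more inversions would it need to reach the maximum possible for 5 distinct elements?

Maximum inversions for 5 distinct elements is C(5, 2) = 5·4/2 = 10.
Current inversions — for each element, count later smaller elements:
9: 4
7: 3
4: 1
6: 1
1: 0
Current total: 4 + 3 + 1 + 1 + 0 = 9
Shortfall: 10 − 9 = 1

1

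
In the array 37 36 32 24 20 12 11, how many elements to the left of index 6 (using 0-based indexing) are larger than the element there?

The element at index 6 is 11.
Elements before it: 37, 36, 32, 24, 20, 12
Those larger than 11: 37, 36, 32, 24, 20, 12

6 such elements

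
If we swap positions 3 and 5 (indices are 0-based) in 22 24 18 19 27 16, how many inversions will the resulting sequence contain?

Positions 3 and 5 hold 19 and 16; after swapping, the array is [22, 24, 18, 16, 27, 19].
Sweep left to right; for each value list the smaller values that follow it:
22: 3
24: 3
18: 1
16: 0
27: 1
19: 0
Sum: 3 + 3 + 1 + 0 + 1 + 0 = 8

8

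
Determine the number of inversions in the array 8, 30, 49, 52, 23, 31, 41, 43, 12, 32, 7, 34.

Inversions: 34

Element-by-element contributions:
8: 1
30: 3
49: 8
52: 8
23: 2
31: 2
41: 4
43: 4
12: 1
32: 1
7: 0
34: 0
Sum: 1 + 3 + 8 + 8 + 2 + 2 + 4 + 4 + 1 + 1 + 0 + 0 = 34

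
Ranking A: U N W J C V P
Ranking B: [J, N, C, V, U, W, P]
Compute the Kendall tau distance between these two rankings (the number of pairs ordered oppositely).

Assign each item its position (1..7) in the first ordering, then rewrite the second ordering as that position sequence:
positions: U→1, N→2, W→3, J→4, C→5, V→6, P→7
second ordering as positions: [4, 2, 5, 6, 1, 3, 7]
Discordant pairs = inversions in this position sequence.
4: 2, 1, 3 → 3
2: 1 → 1
5: 1, 3 → 2
6: 1, 3 → 2
1: 0
3: 0
7: 0
Total: 3 + 1 + 2 + 2 + 0 + 0 + 0 = 8

There are 8 discordant pairs.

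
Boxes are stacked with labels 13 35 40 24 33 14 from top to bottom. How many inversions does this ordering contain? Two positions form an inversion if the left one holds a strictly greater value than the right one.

8

Count, for each position, how many later elements it exceeds:
13: 0
35: 3
40: 3
24: 1
33: 1
14: 0
Sum: 0 + 3 + 3 + 1 + 1 + 0 = 8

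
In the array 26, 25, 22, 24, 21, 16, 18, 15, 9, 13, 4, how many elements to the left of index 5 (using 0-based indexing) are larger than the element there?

The element at index 5 is 16.
Elements before it: 26, 25, 22, 24, 21
Those larger than 16: 26, 25, 22, 24, 21

5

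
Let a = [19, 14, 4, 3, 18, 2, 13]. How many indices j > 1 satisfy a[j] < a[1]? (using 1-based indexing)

6 such elements

The element at index 1 is 19.
Elements after it: 14, 4, 3, 18, 2, 13
Those smaller than 19: 14, 4, 3, 18, 2, 13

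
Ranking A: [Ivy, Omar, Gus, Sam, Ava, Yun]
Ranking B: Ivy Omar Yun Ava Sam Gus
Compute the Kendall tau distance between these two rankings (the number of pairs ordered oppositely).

6 discordant pairs

Assign each item its position (1..6) in the first ordering, then rewrite the second ordering as that position sequence:
positions: Ivy→1, Omar→2, Gus→3, Sam→4, Ava→5, Yun→6
second ordering as positions: [1, 2, 6, 5, 4, 3]
Discordant pairs = inversions in this position sequence.
1: 0
2: 0
6: 5, 4, 3 → 3
5: 4, 3 → 2
4: 3 → 1
3: 0
Total: 0 + 0 + 3 + 2 + 1 + 0 = 6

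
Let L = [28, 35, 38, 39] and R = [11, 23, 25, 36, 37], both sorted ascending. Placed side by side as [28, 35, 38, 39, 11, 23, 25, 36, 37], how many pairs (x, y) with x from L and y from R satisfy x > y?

16

For each element r of the right run, count left-run elements greater than r:
r = 11: 28, 35, 38, 39 → 4
r = 23: 28, 35, 38, 39 → 4
r = 25: 28, 35, 38, 39 → 4
r = 36: 38, 39 → 2
r = 37: 38, 39 → 2
Cross-inversions: 4 + 4 + 4 + 2 + 2 = 16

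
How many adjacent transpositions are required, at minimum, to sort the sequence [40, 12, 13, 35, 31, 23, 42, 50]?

8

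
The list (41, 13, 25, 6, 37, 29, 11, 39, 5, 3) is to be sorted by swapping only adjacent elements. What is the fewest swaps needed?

31 adjacent swaps

The minimum number of adjacent swaps to sort an array equals its inversion count, since every such swap removes exactly one inversion.
Count inversions — for each element, later elements that are smaller:
41: 13, 25, 6, 37, 29, 11, 39, 5, 3 → 9
13: 6, 11, 5, 3 → 4
25: 6, 11, 5, 3 → 4
6: 5, 3 → 2
37: 29, 11, 5, 3 → 4
29: 11, 5, 3 → 3
11: 5, 3 → 2
39: 5, 3 → 2
5: 3 → 1
3: none → 0
Total inversions: 9 + 4 + 4 + 2 + 4 + 3 + 2 + 2 + 1 + 0 = 31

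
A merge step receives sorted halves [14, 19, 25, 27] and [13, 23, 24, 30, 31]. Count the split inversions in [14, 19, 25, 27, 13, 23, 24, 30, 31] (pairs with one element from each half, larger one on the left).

Split inversions: 8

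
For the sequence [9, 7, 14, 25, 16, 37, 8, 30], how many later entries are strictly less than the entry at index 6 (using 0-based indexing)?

0

The element at index 6 is 8.
Elements after it: 30
None of them are smaller than 8.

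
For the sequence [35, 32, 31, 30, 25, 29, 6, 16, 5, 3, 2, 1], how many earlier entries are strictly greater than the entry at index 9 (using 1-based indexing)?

The element at index 9 is 5.
Elements before it: 35, 32, 31, 30, 25, 29, 6, 16
Those larger than 5: 35, 32, 31, 30, 25, 29, 6, 16

8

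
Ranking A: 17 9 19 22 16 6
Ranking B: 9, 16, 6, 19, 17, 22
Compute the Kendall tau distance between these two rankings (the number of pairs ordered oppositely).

There are 8 discordant pairs.

Assign each item its position (1..6) in the first ordering, then rewrite the second ordering as that position sequence:
positions: 17→1, 9→2, 19→3, 22→4, 16→5, 6→6
second ordering as positions: [2, 5, 6, 3, 1, 4]
Discordant pairs = inversions in this position sequence.
2: 1 → 1
5: 3, 1, 4 → 3
6: 3, 1, 4 → 3
3: 1 → 1
1: 0
4: 0
Total: 1 + 3 + 3 + 1 + 0 + 0 = 8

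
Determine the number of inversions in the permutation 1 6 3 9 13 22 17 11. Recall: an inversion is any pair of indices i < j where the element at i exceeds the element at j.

5

Count, for each position, how many later elements it exceeds:
1: 0
6: 1
3: 0
9: 0
13: 1
22: 2
17: 1
11: 0
Sum: 0 + 1 + 0 + 0 + 1 + 2 + 1 + 0 = 5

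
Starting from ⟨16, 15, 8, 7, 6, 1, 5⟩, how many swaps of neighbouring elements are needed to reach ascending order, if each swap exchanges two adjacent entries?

Each adjacent swap fixes exactly one inversion, so the minimum swap count equals the number of inversions.
Count inversions — for each element, later elements that are smaller:
16: 15, 8, 7, 6, 1, 5 → 6
15: 8, 7, 6, 1, 5 → 5
8: 7, 6, 1, 5 → 4
7: 6, 1, 5 → 3
6: 1, 5 → 2
1: none → 0
5: none → 0
Total inversions: 6 + 5 + 4 + 3 + 2 + 0 + 0 = 20

20 swaps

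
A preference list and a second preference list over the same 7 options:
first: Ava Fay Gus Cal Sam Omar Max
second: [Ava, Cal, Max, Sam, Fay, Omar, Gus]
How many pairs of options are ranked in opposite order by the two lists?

Assign each item its position (1..7) in the first ordering, then rewrite the second ordering as that position sequence:
positions: Ava→1, Fay→2, Gus→3, Cal→4, Sam→5, Omar→6, Max→7
second ordering as positions: [1, 4, 7, 5, 2, 6, 3]
Discordant pairs = inversions in this position sequence.
1: 0
4: 2, 3 → 2
7: 5, 2, 6, 3 → 4
5: 2, 3 → 2
2: 0
6: 3 → 1
3: 0
Total: 0 + 2 + 4 + 2 + 0 + 1 + 0 = 9

9 pairs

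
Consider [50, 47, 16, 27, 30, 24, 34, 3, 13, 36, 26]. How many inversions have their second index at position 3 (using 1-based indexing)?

The element at index 3 is 16.
Elements before it: 50, 47
Those larger than 16: 50, 47

2 such elements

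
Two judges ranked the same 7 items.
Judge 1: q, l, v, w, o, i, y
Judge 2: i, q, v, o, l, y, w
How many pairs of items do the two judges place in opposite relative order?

Assign each item its position (1..7) in the first ordering, then rewrite the second ordering as that position sequence:
positions: q→1, l→2, v→3, w→4, o→5, i→6, y→7
second ordering as positions: [6, 1, 3, 5, 2, 7, 4]
Discordant pairs = inversions in this position sequence.
6: 1, 3, 5, 2, 4 → 5
1: 0
3: 2 → 1
5: 2, 4 → 2
2: 0
7: 4 → 1
4: 0
Total: 5 + 0 + 1 + 2 + 0 + 1 + 0 = 9

9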